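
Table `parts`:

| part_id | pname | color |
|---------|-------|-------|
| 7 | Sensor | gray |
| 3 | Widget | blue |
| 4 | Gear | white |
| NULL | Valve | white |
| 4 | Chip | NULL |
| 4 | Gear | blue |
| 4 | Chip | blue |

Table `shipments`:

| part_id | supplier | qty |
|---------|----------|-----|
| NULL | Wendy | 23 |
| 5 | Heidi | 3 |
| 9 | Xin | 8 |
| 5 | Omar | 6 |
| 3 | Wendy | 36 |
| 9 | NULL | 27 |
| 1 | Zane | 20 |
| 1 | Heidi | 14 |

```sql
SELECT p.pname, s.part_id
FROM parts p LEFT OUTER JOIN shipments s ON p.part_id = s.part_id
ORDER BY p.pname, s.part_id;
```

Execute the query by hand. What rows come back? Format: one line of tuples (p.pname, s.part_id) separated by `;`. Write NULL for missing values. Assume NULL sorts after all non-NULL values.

(Chip, NULL); (Chip, NULL); (Gear, NULL); (Gear, NULL); (Sensor, NULL); (Valve, NULL); (Widget, 3)

LEFT JOIN keeps every row from `parts`; unmatched rows get NULL for `shipments`'s columns.
Matching on p.part_id = s.part_id. A NULL in a compared column never satisfies the condition.
Matched pairs: 1; unmatched p rows kept: 6.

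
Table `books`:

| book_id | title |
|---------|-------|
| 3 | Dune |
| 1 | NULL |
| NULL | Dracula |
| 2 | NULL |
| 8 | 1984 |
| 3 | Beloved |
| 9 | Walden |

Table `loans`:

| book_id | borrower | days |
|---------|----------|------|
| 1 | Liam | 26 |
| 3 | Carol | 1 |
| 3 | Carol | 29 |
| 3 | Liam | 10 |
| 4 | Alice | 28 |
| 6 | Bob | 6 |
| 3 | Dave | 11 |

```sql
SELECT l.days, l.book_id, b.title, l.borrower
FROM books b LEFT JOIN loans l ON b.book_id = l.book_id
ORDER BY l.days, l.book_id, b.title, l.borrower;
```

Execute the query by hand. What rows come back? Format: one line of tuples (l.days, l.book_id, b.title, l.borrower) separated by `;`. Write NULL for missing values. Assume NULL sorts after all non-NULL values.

LEFT JOIN keeps every row from `books`; unmatched rows get NULL for `loans`'s columns.
Matching on b.book_id = l.book_id. A NULL in a compared column never satisfies the condition.
- b[0] book_id=3 → 4 match(es) in l → 4 row(s).
- b[1] book_id=1 → 1 match(es) in l → 1 row(s).
- b[2] book_id=NULL → no match; kept with NULLs on the l side.
- b[3] book_id=2 → no match; kept with NULLs on the l side.
- b[4] book_id=8 → no match; kept with NULLs on the l side.
- b[5] book_id=3 → 4 match(es) in l → 4 row(s).
- b[6] book_id=9 → no match; kept with NULLs on the l side.

(1, 3, Beloved, Carol); (1, 3, Dune, Carol); (10, 3, Beloved, Liam); (10, 3, Dune, Liam); (11, 3, Beloved, Dave); (11, 3, Dune, Dave); (26, 1, NULL, Liam); (29, 3, Beloved, Carol); (29, 3, Dune, Carol); (NULL, NULL, 1984, NULL); (NULL, NULL, Dracula, NULL); (NULL, NULL, Walden, NULL); (NULL, NULL, NULL, NULL)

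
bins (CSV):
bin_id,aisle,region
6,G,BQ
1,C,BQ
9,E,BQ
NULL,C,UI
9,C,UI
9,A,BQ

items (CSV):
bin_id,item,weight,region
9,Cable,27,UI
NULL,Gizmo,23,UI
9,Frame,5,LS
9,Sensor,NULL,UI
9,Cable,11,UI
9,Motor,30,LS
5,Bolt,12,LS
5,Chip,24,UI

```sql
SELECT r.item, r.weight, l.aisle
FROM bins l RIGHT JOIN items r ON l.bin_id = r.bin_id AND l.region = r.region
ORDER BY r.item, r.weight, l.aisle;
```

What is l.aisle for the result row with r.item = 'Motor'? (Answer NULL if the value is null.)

NULL

RIGHT JOIN keeps every row from `items`; unmatched rows get NULL for `bins`'s columns.
Matching on l.bin_id = r.bin_id AND l.region = r.region. A NULL in a compared column never satisfies the condition.
- l[0] bin_id=6, region=BQ → no match.
- l[1] bin_id=1, region=BQ → no match.
- l[2] bin_id=9, region=BQ → no match.
- l[3] bin_id=NULL, region=UI → no match.
- l[4] bin_id=9, region=UI → 3 match(es) in r → 3 row(s).
- l[5] bin_id=9, region=BQ → no match.
- 5 r row(s) had no l match → kept, l columns NULL.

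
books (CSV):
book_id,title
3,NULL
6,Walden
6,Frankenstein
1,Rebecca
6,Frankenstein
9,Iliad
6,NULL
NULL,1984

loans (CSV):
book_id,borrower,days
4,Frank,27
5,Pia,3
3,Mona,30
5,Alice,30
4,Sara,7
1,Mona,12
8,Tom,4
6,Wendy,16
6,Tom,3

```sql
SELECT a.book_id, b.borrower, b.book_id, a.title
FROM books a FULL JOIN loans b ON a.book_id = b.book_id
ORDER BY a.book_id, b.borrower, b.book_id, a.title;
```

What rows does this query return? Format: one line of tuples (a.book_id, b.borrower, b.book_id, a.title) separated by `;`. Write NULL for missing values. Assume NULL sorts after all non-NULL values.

FULL OUTER JOIN keeps every row from both sides; unmatched rows get NULL for the other side's columns.
Matching on a.book_id = b.book_id. A NULL in a compared column never satisfies the condition.
Matched pairs: 10; unmatched a rows kept: 2; unmatched b rows kept: 5.

(1, Mona, 1, Rebecca); (3, Mona, 3, NULL); (6, Tom, 6, Frankenstein); (6, Tom, 6, Frankenstein); (6, Tom, 6, Walden); (6, Tom, 6, NULL); (6, Wendy, 6, Frankenstein); (6, Wendy, 6, Frankenstein); (6, Wendy, 6, Walden); (6, Wendy, 6, NULL); (9, NULL, NULL, Iliad); (NULL, Alice, 5, NULL); (NULL, Frank, 4, NULL); (NULL, Pia, 5, NULL); (NULL, Sara, 4, NULL); (NULL, Tom, 8, NULL); (NULL, NULL, NULL, 1984)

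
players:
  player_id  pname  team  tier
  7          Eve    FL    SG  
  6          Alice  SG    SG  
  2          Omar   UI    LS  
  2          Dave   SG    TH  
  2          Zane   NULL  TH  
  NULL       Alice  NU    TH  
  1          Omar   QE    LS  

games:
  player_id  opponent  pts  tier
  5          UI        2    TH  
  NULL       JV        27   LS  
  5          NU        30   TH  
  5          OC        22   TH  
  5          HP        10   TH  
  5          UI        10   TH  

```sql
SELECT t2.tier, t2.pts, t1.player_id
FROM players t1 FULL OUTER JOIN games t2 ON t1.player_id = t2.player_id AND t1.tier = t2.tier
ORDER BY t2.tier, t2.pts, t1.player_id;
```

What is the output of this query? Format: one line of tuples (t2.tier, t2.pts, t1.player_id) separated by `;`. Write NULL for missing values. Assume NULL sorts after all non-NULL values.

(LS, 27, NULL); (TH, 2, NULL); (TH, 10, NULL); (TH, 10, NULL); (TH, 22, NULL); (TH, 30, NULL); (NULL, NULL, 1); (NULL, NULL, 2); (NULL, NULL, 2); (NULL, NULL, 2); (NULL, NULL, 6); (NULL, NULL, 7); (NULL, NULL, NULL)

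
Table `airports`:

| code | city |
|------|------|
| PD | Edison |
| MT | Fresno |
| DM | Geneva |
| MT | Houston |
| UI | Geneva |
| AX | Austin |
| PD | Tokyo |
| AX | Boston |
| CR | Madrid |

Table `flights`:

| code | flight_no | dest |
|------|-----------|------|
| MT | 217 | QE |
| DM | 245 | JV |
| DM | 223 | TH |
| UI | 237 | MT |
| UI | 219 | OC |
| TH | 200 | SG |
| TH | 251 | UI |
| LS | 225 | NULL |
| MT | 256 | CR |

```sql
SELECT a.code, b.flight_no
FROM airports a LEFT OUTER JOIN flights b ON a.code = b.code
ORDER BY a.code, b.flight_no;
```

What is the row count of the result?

13

LEFT JOIN keeps every row from `airports`; unmatched rows get NULL for `flights`'s columns.
Matching on a.code = b.code.
- a (code=PD) has no partner → padded with NULL.
- a (code=MT) pairs with 2 row(s) of b.
- a (code=DM) pairs with 2 row(s) of b.
- a (code=MT) pairs with 2 row(s) of b.
- a (code=UI) pairs with 2 row(s) of b.
- a (code=AX) has no partner → padded with NULL.
- a (code=PD) has no partner → padded with NULL.
- a (code=AX) has no partner → padded with NULL.
- a (code=CR) has no partner → padded with NULL.
Total: 8 matched + 5 padded = 13 rows.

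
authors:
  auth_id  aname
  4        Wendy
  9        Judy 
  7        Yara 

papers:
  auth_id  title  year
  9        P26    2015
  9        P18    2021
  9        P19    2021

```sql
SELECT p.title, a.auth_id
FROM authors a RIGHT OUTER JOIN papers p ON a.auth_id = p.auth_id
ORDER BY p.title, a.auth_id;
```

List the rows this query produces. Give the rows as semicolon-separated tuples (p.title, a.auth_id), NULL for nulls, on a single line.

(P18, 9); (P19, 9); (P26, 9)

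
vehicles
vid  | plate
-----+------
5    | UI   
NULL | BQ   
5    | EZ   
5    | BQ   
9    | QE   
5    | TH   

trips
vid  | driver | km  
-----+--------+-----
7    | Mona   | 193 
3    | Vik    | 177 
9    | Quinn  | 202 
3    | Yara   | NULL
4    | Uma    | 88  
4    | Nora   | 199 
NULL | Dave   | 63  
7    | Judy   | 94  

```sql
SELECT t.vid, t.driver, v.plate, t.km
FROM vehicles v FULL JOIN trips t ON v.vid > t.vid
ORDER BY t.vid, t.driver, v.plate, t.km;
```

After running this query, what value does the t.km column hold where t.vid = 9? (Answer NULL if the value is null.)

FULL OUTER JOIN keeps every row from both sides; unmatched rows get NULL for the other side's columns.
Matching on v.vid > t.vid. A NULL in a compared column never satisfies the condition.
Matched pairs: 22; unmatched v rows kept: 1; unmatched t rows kept: 2.

202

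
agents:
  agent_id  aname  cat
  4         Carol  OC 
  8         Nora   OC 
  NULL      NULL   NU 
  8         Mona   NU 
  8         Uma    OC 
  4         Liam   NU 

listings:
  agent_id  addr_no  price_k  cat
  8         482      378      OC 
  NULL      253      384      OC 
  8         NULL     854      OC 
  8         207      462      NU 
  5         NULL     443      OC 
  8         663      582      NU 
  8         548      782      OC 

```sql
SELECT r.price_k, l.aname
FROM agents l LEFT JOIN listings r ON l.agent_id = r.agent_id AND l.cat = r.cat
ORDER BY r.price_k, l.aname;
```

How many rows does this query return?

11

LEFT JOIN keeps every row from `agents`; unmatched rows get NULL for `listings`'s columns.
Matching on l.agent_id = r.agent_id AND l.cat = r.cat. A NULL in a compared column never satisfies the condition.
Matched pairs: 8; unmatched l rows kept: 3.
Total: 8 matched + 3 padded = 11 rows.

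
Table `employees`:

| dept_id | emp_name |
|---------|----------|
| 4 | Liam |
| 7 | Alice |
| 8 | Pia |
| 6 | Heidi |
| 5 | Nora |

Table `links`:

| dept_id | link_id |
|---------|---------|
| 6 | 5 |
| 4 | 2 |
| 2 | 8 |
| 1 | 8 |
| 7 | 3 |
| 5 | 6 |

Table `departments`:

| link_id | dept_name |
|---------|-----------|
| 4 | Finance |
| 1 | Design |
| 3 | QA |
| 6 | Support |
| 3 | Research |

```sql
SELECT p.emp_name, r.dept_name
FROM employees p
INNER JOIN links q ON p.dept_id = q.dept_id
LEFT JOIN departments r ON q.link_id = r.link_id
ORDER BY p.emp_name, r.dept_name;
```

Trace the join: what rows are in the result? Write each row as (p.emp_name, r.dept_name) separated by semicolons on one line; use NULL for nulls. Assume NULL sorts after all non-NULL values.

Step 1 — p INNER JOIN q on dept_id → 4 row(s).
Then LEFT JOIN `departments r` on link_id: each of those 4 rows is kept; rows whose q.link_id has no match in r get NULL for r's columns.

(Alice, QA); (Alice, Research); (Heidi, NULL); (Liam, NULL); (Nora, Support)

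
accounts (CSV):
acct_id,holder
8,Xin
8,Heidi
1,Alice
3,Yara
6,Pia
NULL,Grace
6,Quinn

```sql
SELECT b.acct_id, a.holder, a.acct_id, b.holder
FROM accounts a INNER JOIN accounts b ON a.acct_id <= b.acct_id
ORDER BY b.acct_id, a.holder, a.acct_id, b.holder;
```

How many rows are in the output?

INNER JOIN keeps only pairs where the ON condition holds.
Matching on a.acct_id <= b.acct_id. A NULL in a compared column never satisfies the condition.
Matched pairs: 23.
Total: 23 rows.

23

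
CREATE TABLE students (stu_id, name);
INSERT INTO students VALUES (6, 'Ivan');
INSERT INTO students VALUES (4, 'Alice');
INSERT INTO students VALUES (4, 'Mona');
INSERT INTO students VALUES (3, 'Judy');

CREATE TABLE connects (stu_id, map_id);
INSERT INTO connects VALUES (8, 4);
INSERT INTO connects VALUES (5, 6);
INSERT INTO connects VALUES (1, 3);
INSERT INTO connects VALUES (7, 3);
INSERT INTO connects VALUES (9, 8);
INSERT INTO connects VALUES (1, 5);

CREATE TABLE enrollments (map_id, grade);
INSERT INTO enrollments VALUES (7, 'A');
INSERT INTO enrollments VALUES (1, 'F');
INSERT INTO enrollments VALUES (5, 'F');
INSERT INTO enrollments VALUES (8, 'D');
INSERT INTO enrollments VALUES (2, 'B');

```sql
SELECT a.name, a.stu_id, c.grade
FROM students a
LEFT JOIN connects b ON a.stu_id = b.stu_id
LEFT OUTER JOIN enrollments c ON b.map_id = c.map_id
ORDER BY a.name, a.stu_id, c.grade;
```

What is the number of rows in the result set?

Evaluate left to right. First `students a LEFT JOIN connects b` on stu_id: 4 row(s).
Then LEFT JOIN `enrollments c` on map_id: each of those 4 rows is kept; rows whose b.map_id has no match in c get NULL for c's columns.
Result: 4 row(s).

4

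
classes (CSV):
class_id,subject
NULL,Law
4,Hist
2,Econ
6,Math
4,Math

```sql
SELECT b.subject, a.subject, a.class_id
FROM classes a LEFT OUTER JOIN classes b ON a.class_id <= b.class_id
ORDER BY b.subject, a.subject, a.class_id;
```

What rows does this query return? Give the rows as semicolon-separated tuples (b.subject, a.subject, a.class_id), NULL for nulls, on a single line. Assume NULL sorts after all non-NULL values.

(Econ, Econ, 2); (Hist, Econ, 2); (Hist, Hist, 4); (Hist, Math, 4); (Math, Econ, 2); (Math, Econ, 2); (Math, Hist, 4); (Math, Hist, 4); (Math, Math, 4); (Math, Math, 4); (Math, Math, 6); (NULL, Law, NULL)

LEFT JOIN keeps every row from `classes a`; unmatched rows get NULL for `classes b`'s columns.
Matching on a.class_id <= b.class_id. A NULL in a compared column never satisfies the condition.
Matched pairs: 11; unmatched a rows kept: 1.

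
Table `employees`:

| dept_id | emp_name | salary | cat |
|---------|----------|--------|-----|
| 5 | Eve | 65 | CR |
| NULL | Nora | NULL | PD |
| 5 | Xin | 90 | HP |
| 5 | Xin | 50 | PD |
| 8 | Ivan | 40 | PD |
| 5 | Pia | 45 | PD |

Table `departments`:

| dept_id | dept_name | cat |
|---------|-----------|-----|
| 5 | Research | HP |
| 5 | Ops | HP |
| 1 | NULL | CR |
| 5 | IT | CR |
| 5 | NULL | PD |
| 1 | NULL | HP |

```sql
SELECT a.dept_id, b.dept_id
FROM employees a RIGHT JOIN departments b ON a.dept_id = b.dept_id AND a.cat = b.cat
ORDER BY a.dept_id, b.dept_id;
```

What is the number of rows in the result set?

7

RIGHT JOIN keeps every row from `departments`; unmatched rows get NULL for `employees`'s columns.
Matching on a.dept_id = b.dept_id AND a.cat = b.cat. A NULL in a compared column never satisfies the condition.
Matched pairs: 5; unmatched b rows kept: 2.
Total: 5 matched + 2 padded = 7 rows.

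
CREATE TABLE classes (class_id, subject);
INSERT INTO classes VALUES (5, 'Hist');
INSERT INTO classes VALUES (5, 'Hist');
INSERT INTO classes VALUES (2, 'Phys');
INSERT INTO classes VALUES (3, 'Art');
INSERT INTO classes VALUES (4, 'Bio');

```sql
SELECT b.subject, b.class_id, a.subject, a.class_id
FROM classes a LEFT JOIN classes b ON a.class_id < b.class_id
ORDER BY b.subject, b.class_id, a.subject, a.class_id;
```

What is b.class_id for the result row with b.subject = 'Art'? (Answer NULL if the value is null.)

LEFT JOIN keeps every row from `classes a`; unmatched rows get NULL for `classes b`'s columns.
Matching on a.class_id < b.class_id.
Matched pairs: 9; unmatched a rows kept: 2.

3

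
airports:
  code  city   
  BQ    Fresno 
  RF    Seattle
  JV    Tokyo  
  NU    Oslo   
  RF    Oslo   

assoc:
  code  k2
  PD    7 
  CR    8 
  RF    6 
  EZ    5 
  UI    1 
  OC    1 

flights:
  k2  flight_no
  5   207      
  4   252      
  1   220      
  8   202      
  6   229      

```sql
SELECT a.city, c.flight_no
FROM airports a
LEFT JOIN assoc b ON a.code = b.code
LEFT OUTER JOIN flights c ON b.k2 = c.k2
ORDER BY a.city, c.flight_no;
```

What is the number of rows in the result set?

5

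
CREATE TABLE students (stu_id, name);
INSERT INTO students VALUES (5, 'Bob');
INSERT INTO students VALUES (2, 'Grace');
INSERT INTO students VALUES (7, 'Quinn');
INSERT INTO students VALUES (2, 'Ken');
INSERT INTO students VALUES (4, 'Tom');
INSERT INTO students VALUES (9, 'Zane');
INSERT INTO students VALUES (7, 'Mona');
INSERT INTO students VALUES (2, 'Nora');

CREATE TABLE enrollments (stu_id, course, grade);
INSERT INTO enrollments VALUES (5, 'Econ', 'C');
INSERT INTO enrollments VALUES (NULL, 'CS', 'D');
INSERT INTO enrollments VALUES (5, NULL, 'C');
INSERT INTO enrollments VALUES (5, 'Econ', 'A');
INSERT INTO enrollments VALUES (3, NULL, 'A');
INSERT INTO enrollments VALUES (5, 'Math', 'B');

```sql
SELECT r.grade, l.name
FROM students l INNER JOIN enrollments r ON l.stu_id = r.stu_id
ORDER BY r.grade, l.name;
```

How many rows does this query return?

INNER JOIN keeps only pairs where the ON condition holds.
Matching on l.stu_id = r.stu_id. A NULL in a compared column never satisfies the condition.
Matched pairs: 4.
Total: 4 rows.

4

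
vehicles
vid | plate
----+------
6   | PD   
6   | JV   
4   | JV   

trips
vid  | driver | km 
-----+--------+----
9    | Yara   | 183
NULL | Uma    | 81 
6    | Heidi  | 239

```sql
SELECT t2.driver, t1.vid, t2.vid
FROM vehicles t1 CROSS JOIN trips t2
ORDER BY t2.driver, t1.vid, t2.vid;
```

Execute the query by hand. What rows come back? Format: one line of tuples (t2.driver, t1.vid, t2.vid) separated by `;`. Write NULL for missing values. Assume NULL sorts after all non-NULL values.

(Heidi, 4, 6); (Heidi, 6, 6); (Heidi, 6, 6); (Uma, 4, NULL); (Uma, 6, NULL); (Uma, 6, NULL); (Yara, 4, 9); (Yara, 6, 9); (Yara, 6, 9)

CROSS JOIN pairs every row of `vehicles` with every row of `trips`: 3 × 3 = 9 rows.
After projecting and ordering:
t2.driver | t1.vid | t2.vid
Heidi | 4 | 6
Heidi | 6 | 6
Heidi | 6 | 6
Uma | 4 | NULL
Uma | 6 | NULL
Uma | 6 | NULL
Yara | 4 | 9
Yara | 6 | 9
Yara | 6 | 9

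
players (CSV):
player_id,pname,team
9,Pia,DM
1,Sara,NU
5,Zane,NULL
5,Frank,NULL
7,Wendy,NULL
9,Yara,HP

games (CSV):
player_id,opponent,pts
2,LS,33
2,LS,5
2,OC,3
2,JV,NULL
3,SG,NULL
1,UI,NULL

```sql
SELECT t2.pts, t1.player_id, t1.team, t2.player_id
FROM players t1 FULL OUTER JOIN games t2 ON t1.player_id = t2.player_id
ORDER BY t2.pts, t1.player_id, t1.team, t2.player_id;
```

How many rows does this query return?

FULL OUTER JOIN keeps every row from both sides; unmatched rows get NULL for the other side's columns.
Matching on t1.player_id = t2.player_id.
Matched pairs: 1; unmatched t1 rows kept: 5; unmatched t2 rows kept: 5.
Total: 1 matched + 10 padded = 11 rows.

11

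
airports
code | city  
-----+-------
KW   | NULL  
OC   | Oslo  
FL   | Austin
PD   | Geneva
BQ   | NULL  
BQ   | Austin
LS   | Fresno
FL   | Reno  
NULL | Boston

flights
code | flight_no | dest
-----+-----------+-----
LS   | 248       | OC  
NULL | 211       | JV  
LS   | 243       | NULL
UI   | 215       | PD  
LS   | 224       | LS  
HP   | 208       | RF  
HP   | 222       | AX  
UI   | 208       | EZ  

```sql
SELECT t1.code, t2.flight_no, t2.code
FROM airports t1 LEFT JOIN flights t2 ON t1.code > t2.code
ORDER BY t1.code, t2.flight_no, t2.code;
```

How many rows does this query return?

LEFT JOIN keeps every row from `airports`; unmatched rows get NULL for `flights`'s columns.
Matching on t1.code > t2.code. A NULL in a compared column never satisfies the condition.
- code=KW: 2 matching t2 row(s), so 2 row(s) emitted.
- code=OC: 5 matching t2 row(s), so 5 row(s) emitted.
- code=FL: no t2 row matches, row kept with t2 columns NULL.
- code=PD: 5 matching t2 row(s), so 5 row(s) emitted.
- code=BQ: no t2 row matches, row kept with t2 columns NULL.
- code=BQ: no t2 row matches, row kept with t2 columns NULL.
- code=LS: 2 matching t2 row(s), so 2 row(s) emitted.
- code=FL: no t2 row matches, row kept with t2 columns NULL.
- code=NULL: no t2 row matches, row kept with t2 columns NULL.
Total: 14 matched + 5 padded = 19 rows.

19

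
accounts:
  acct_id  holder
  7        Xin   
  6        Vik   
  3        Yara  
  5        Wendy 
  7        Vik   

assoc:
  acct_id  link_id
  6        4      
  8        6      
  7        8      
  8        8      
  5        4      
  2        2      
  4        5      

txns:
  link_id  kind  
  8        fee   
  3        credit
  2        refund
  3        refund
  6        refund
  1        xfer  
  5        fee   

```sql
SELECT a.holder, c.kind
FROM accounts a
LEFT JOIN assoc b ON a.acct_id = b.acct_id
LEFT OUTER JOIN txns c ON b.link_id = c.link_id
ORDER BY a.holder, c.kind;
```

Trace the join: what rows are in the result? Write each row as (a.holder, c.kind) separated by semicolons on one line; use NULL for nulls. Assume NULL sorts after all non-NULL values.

Joins associate left-to-right: accounts LEFT JOIN assoc on acct_id gives 5 intermediate row(s).
Then LEFT JOIN `txns c` on link_id: each of those 5 rows is kept; rows whose b.link_id has no match in c get NULL for c's columns.

(Vik, fee); (Vik, NULL); (Wendy, NULL); (Xin, fee); (Yara, NULL)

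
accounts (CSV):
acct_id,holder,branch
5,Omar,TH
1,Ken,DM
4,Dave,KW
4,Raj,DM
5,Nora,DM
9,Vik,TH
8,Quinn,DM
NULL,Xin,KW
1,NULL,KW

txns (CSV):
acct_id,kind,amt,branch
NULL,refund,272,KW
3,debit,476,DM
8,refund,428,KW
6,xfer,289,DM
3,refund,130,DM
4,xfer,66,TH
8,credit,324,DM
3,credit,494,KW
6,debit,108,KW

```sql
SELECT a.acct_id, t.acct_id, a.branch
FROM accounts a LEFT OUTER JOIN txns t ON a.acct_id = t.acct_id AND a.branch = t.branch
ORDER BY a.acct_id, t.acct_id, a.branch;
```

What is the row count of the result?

9

LEFT JOIN keeps every row from `accounts`; unmatched rows get NULL for `txns`'s columns.
Matching on a.acct_id = t.acct_id AND a.branch = t.branch. A NULL in a compared column never satisfies the condition.
- a (acct_id=5, branch=TH) has no partner → padded with NULL.
- a (acct_id=1, branch=DM) has no partner → padded with NULL.
- a (acct_id=4, branch=KW) has no partner → padded with NULL.
- a (acct_id=4, branch=DM) has no partner → padded with NULL.
- a (acct_id=5, branch=DM) has no partner → padded with NULL.
- a (acct_id=9, branch=TH) has no partner → padded with NULL.
- a (acct_id=8, branch=DM) pairs with 1 row(s) of t.
- a (acct_id=NULL, branch=KW) has no partner → padded with NULL.
- a (acct_id=1, branch=KW) has no partner → padded with NULL.
Total: 1 matched + 8 padded = 9 rows.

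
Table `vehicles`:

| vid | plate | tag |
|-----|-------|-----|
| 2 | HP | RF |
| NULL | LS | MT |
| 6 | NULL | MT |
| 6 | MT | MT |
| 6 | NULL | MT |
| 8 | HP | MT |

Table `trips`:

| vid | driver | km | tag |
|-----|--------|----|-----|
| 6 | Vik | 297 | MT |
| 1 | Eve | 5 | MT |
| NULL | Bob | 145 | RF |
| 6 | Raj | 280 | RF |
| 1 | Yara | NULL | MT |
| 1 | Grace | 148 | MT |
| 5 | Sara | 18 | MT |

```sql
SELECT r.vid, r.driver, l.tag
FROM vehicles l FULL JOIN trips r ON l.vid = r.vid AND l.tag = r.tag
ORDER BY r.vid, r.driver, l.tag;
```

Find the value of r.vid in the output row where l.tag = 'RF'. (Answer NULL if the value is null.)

NULL

FULL OUTER JOIN keeps every row from both sides; unmatched rows get NULL for the other side's columns.
Matching on l.vid = r.vid AND l.tag = r.tag. A NULL in a compared column never satisfies the condition.
Matched pairs: 3; unmatched l rows kept: 3; unmatched r rows kept: 6.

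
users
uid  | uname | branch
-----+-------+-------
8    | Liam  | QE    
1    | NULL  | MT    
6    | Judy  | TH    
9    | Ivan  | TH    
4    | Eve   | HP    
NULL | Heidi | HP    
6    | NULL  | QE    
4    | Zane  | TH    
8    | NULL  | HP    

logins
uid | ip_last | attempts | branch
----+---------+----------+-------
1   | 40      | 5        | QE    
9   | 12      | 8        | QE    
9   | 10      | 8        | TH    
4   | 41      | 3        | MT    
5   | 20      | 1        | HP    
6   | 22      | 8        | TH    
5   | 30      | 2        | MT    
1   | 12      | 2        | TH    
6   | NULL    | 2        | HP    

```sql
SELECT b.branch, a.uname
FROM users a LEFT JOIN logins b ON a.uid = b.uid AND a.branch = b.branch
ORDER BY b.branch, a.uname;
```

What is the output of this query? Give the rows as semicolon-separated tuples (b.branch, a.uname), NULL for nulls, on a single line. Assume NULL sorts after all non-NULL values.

(TH, Ivan); (TH, Judy); (NULL, Eve); (NULL, Heidi); (NULL, Liam); (NULL, Zane); (NULL, NULL); (NULL, NULL); (NULL, NULL)

LEFT JOIN keeps every row from `users`; unmatched rows get NULL for `logins`'s columns.
Matching on a.uid = b.uid AND a.branch = b.branch. A NULL in a compared column never satisfies the condition.
- a row (uid=8, branch=QE): no match → kept, b columns NULL.
- a row (uid=1, branch=MT): no match → kept, b columns NULL.
- a row (uid=6, branch=TH): matches 1 b row(s) → 1 output row(s).
- a row (uid=9, branch=TH): matches 1 b row(s) → 1 output row(s).
- a row (uid=4, branch=HP): no match → kept, b columns NULL.
- a row (uid=NULL, branch=HP): no match → kept, b columns NULL.
- a row (uid=6, branch=QE): no match → kept, b columns NULL.
- a row (uid=4, branch=TH): no match → kept, b columns NULL.
- a row (uid=8, branch=HP): no match → kept, b columns NULL.
After projecting and ordering:
b.branch | a.uname
TH | Ivan
TH | Judy
NULL | Eve
NULL | Heidi
NULL | Liam
NULL | Zane
NULL | NULL
NULL | NULL
NULL | NULL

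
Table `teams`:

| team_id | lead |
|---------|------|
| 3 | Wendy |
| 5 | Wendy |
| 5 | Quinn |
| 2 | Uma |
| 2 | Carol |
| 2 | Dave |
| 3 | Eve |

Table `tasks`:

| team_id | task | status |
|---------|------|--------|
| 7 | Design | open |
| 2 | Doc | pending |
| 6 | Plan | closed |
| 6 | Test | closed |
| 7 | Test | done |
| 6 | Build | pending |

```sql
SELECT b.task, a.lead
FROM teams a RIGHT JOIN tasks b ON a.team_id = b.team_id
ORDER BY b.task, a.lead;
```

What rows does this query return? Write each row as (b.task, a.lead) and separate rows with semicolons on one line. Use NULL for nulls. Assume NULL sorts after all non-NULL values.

(Build, NULL); (Design, NULL); (Doc, Carol); (Doc, Dave); (Doc, Uma); (Plan, NULL); (Test, NULL); (Test, NULL)

RIGHT JOIN keeps every row from `tasks`; unmatched rows get NULL for `teams`'s columns.
Matching on a.team_id = b.team_id.
- a[0] team_id=3 → no match.
- a[1] team_id=5 → no match.
- a[2] team_id=5 → no match.
- a[3] team_id=2 → 1 match(es) in b → 1 row(s).
- a[4] team_id=2 → 1 match(es) in b → 1 row(s).
- a[5] team_id=2 → 1 match(es) in b → 1 row(s).
- a[6] team_id=3 → no match.
- plus 5 unmatched b row(s), each kept with NULL a columns.
After projecting and ordering:
b.task | a.lead
Build | NULL
Design | NULL
Doc | Carol
Doc | Dave
Doc | Uma
Plan | NULL
Test | NULL
Test | NULL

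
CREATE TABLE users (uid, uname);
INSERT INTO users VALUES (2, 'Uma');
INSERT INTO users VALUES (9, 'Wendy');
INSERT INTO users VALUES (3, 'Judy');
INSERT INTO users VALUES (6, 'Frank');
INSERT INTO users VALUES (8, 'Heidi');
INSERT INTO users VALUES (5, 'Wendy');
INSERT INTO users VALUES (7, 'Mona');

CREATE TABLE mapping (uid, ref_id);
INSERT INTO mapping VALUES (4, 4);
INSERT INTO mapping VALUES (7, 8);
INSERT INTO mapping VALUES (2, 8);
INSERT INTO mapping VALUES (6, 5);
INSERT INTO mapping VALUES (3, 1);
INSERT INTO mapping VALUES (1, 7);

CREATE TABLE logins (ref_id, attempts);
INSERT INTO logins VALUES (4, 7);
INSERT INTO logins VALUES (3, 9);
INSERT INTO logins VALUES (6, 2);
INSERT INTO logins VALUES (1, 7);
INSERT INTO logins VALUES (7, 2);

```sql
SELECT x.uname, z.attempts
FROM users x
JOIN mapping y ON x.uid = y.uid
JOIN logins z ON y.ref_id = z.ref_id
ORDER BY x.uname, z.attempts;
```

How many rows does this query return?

Joins associate left-to-right: users INNER JOIN mapping on uid gives 4 intermediate row(s).
Then INNER JOIN `logins z` on ref_id: keep only rows whose y.ref_id appears in z.
Result: 1 row(s).

1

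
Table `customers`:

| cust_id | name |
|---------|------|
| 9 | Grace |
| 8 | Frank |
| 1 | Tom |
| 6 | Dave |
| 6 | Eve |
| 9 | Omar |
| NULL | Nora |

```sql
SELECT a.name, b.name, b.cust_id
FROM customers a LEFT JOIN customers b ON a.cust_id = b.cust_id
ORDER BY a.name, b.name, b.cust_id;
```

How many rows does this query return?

LEFT JOIN keeps every row from `customers a`; unmatched rows get NULL for `customers b`'s columns.
Matching on a.cust_id = b.cust_id. A NULL in a compared column never satisfies the condition.
- cust_id=9: 2 matching b row(s), so 2 row(s) emitted.
- cust_id=8: 1 matching b row(s), so 1 row(s) emitted.
- cust_id=1: 1 matching b row(s), so 1 row(s) emitted.
- cust_id=6: 2 matching b row(s), so 2 row(s) emitted.
- cust_id=6: 2 matching b row(s), so 2 row(s) emitted.
- cust_id=9: 2 matching b row(s), so 2 row(s) emitted.
- cust_id=NULL: no b row matches, row kept with b columns NULL.
Total: 10 matched + 1 padded = 11 rows.

11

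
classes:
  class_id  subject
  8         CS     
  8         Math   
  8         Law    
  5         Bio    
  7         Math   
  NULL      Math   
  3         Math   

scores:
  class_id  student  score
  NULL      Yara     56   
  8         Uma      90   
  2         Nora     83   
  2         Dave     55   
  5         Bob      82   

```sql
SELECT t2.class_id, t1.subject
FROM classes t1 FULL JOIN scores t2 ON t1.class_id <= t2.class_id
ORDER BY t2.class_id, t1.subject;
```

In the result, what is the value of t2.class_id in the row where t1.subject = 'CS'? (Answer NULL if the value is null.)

8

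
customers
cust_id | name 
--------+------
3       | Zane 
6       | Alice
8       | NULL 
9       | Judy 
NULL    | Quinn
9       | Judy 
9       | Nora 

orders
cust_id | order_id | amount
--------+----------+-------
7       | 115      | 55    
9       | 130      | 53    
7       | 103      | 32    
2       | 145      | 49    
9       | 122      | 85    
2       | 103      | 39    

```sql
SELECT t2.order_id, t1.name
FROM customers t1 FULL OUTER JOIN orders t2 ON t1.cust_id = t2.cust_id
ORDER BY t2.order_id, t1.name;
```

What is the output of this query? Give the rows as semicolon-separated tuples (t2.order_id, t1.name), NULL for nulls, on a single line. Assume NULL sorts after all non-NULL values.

FULL OUTER JOIN keeps every row from both sides; unmatched rows get NULL for the other side's columns.
Matching on t1.cust_id = t2.cust_id. A NULL in a compared column never satisfies the condition.
- t1[0] cust_id=3 → no match; kept with NULLs on the t2 side.
- t1[1] cust_id=6 → no match; kept with NULLs on the t2 side.
- t1[2] cust_id=8 → no match; kept with NULLs on the t2 side.
- t1[3] cust_id=9 → 2 match(es) in t2 → 2 row(s).
- t1[4] cust_id=NULL → no match; kept with NULLs on the t2 side.
- t1[5] cust_id=9 → 2 match(es) in t2 → 2 row(s).
- t1[6] cust_id=9 → 2 match(es) in t2 → 2 row(s).
- 4 row(s) from t2 found no t1 partner → padded with NULL.

(103, NULL); (103, NULL); (115, NULL); (122, Judy); (122, Judy); (122, Nora); (130, Judy); (130, Judy); (130, Nora); (145, NULL); (NULL, Alice); (NULL, Quinn); (NULL, Zane); (NULL, NULL)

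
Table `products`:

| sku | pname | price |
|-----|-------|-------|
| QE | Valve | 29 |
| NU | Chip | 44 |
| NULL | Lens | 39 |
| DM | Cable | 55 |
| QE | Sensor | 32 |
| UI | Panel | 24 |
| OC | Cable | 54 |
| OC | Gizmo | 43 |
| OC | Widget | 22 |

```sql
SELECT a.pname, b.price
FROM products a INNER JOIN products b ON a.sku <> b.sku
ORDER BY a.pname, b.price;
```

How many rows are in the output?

INNER JOIN keeps only pairs where the ON condition holds.
Matching on a.sku <> b.sku. A NULL in a compared column never satisfies the condition.
- a row (sku=QE): matches 6 b row(s) → 6 output row(s).
- a row (sku=NU): matches 7 b row(s) → 7 output row(s).
- a row (sku=NULL): no match → dropped.
- a row (sku=DM): matches 7 b row(s) → 7 output row(s).
- a row (sku=QE): matches 6 b row(s) → 6 output row(s).
- a row (sku=UI): matches 7 b row(s) → 7 output row(s).
- a row (sku=OC): matches 5 b row(s) → 5 output row(s).
- a row (sku=OC): matches 5 b row(s) → 5 output row(s).
- a row (sku=OC): matches 5 b row(s) → 5 output row(s).
Total: 48 rows.

48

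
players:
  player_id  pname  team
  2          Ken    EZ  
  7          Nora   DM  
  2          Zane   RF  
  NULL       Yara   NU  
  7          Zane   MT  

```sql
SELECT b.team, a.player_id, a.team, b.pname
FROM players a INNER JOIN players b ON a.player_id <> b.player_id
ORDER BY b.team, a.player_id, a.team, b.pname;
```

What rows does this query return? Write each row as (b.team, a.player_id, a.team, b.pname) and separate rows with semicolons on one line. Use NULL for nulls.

INNER JOIN keeps only pairs where the ON condition holds.
Matching on a.player_id <> b.player_id. A NULL in a compared column never satisfies the condition.
Matched pairs: 8.

(DM, 2, EZ, Nora); (DM, 2, RF, Nora); (EZ, 7, DM, Ken); (EZ, 7, MT, Ken); (MT, 2, EZ, Zane); (MT, 2, RF, Zane); (RF, 7, DM, Zane); (RF, 7, MT, Zane)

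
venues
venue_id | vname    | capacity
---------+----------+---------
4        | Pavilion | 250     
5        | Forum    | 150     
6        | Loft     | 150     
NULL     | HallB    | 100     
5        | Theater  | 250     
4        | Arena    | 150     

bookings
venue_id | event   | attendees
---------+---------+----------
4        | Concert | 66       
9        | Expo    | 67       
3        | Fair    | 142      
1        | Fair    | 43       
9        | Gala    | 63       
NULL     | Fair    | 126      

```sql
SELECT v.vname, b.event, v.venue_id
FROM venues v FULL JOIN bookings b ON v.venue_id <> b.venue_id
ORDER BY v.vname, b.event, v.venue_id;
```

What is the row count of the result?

25

FULL OUTER JOIN keeps every row from both sides; unmatched rows get NULL for the other side's columns.
Matching on v.venue_id <> b.venue_id. A NULL in a compared column never satisfies the condition.
- venue_id=4: 4 matching b row(s), so 4 row(s) emitted.
- venue_id=5: 5 matching b row(s), so 5 row(s) emitted.
- venue_id=6: 5 matching b row(s), so 5 row(s) emitted.
- venue_id=NULL: no b row matches, row kept with b columns NULL.
- venue_id=5: 5 matching b row(s), so 5 row(s) emitted.
- venue_id=4: 4 matching b row(s), so 4 row(s) emitted.
- plus 1 unmatched b row(s), each kept with NULL v columns.
Total: 23 matched + 2 padded = 25 rows.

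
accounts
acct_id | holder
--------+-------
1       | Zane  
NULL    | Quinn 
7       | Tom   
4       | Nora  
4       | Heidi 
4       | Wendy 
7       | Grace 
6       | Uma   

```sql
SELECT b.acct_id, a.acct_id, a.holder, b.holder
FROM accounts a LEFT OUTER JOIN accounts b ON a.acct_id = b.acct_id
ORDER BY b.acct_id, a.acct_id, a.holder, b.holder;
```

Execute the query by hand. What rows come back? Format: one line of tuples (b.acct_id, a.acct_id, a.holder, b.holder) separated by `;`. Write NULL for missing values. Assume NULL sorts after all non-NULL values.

LEFT JOIN keeps every row from `accounts a`; unmatched rows get NULL for `accounts b`'s columns.
Matching on a.acct_id = b.acct_id. A NULL in a compared column never satisfies the condition.
- a (acct_id=1) pairs with 1 row(s) of b.
- a (acct_id=NULL) has no partner → padded with NULL.
- a (acct_id=7) pairs with 2 row(s) of b.
- a (acct_id=4) pairs with 3 row(s) of b.
- a (acct_id=4) pairs with 3 row(s) of b.
- a (acct_id=4) pairs with 3 row(s) of b.
- a (acct_id=7) pairs with 2 row(s) of b.
- a (acct_id=6) pairs with 1 row(s) of b.

(1, 1, Zane, Zane); (4, 4, Heidi, Heidi); (4, 4, Heidi, Nora); (4, 4, Heidi, Wendy); (4, 4, Nora, Heidi); (4, 4, Nora, Nora); (4, 4, Nora, Wendy); (4, 4, Wendy, Heidi); (4, 4, Wendy, Nora); (4, 4, Wendy, Wendy); (6, 6, Uma, Uma); (7, 7, Grace, Grace); (7, 7, Grace, Tom); (7, 7, Tom, Grace); (7, 7, Tom, Tom); (NULL, NULL, Quinn, NULL)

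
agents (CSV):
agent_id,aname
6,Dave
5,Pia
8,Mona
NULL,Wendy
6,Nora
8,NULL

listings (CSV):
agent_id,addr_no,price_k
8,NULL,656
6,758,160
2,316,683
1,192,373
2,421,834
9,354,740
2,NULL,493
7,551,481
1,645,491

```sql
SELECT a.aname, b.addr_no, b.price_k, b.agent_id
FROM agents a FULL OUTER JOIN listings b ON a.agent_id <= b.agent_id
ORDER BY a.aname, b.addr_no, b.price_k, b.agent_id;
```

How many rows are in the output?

22

FULL OUTER JOIN keeps every row from both sides; unmatched rows get NULL for the other side's columns.
Matching on a.agent_id <= b.agent_id. A NULL in a compared column never satisfies the condition.
- a[0] agent_id=6 → 4 match(es) in b → 4 row(s).
- a[1] agent_id=5 → 4 match(es) in b → 4 row(s).
- a[2] agent_id=8 → 2 match(es) in b → 2 row(s).
- a[3] agent_id=NULL → no match; kept with NULLs on the b side.
- a[4] agent_id=6 → 4 match(es) in b → 4 row(s).
- a[5] agent_id=8 → 2 match(es) in b → 2 row(s).
- plus 5 unmatched b row(s), each kept with NULL a columns.
Total: 16 matched + 6 padded = 22 rows.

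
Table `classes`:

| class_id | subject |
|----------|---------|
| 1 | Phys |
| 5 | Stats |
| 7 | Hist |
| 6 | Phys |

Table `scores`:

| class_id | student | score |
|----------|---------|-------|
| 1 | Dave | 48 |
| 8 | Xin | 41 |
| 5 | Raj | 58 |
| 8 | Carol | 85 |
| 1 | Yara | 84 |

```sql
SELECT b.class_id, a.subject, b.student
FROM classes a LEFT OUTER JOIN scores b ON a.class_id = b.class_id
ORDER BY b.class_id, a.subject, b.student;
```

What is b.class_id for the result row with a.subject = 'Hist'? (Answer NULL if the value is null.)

NULL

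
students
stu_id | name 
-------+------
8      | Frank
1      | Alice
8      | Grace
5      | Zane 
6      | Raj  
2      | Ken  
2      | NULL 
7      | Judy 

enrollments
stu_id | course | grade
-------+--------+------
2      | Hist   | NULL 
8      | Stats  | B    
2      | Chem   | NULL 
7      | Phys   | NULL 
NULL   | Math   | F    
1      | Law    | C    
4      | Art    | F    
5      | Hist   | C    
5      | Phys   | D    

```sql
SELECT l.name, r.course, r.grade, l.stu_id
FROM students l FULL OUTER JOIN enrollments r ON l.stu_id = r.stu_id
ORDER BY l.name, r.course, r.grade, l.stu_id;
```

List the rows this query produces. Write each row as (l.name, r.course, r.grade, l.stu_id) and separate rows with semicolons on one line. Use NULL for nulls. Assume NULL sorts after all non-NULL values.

(Alice, Law, C, 1); (Frank, Stats, B, 8); (Grace, Stats, B, 8); (Judy, Phys, NULL, 7); (Ken, Chem, NULL, 2); (Ken, Hist, NULL, 2); (Raj, NULL, NULL, 6); (Zane, Hist, C, 5); (Zane, Phys, D, 5); (NULL, Art, F, NULL); (NULL, Chem, NULL, 2); (NULL, Hist, NULL, 2); (NULL, Math, F, NULL)

FULL OUTER JOIN keeps every row from both sides; unmatched rows get NULL for the other side's columns.
Matching on l.stu_id = r.stu_id. A NULL in a compared column never satisfies the condition.
- stu_id=8: 1 matching r row(s), so 1 row(s) emitted.
- stu_id=1: 1 matching r row(s), so 1 row(s) emitted.
- stu_id=8: 1 matching r row(s), so 1 row(s) emitted.
- stu_id=5: 2 matching r row(s), so 2 row(s) emitted.
- stu_id=6: no r row matches, row kept with r columns NULL.
- stu_id=2: 2 matching r row(s), so 2 row(s) emitted.
- stu_id=2: 2 matching r row(s), so 2 row(s) emitted.
- stu_id=7: 1 matching r row(s), so 1 row(s) emitted.
- 2 row(s) from r found no l partner → padded with NULL.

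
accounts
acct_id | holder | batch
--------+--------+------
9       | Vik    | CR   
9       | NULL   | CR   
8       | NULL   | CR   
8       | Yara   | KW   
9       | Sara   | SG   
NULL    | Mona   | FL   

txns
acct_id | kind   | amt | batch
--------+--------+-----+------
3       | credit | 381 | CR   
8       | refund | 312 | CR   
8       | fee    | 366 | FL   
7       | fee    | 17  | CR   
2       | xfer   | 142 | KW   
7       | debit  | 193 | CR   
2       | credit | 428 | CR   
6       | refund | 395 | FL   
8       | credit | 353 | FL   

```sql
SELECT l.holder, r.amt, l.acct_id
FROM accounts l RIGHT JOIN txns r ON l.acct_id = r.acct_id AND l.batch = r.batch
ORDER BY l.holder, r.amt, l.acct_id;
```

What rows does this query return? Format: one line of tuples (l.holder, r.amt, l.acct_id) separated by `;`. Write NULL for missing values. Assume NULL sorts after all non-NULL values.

RIGHT JOIN keeps every row from `txns`; unmatched rows get NULL for `accounts`'s columns.
Matching on l.acct_id = r.acct_id AND l.batch = r.batch. A NULL in a compared column never satisfies the condition.
- l[0] acct_id=9, batch=CR → no match.
- l[1] acct_id=9, batch=CR → no match.
- l[2] acct_id=8, batch=CR → 1 match(es) in r → 1 row(s).
- l[3] acct_id=8, batch=KW → no match.
- l[4] acct_id=9, batch=SG → no match.
- l[5] acct_id=NULL, batch=FL → no match.
- plus 8 unmatched r row(s), each kept with NULL l columns.
After projecting and ordering:
l.holder | r.amt | l.acct_id
NULL | 17 | NULL
NULL | 142 | NULL
NULL | 193 | NULL
NULL | 312 | 8
NULL | 353 | NULL
NULL | 366 | NULL
NULL | 381 | NULL
NULL | 395 | NULL
NULL | 428 | NULL

(NULL, 17, NULL); (NULL, 142, NULL); (NULL, 193, NULL); (NULL, 312, 8); (NULL, 353, NULL); (NULL, 366, NULL); (NULL, 381, NULL); (NULL, 395, NULL); (NULL, 428, NULL)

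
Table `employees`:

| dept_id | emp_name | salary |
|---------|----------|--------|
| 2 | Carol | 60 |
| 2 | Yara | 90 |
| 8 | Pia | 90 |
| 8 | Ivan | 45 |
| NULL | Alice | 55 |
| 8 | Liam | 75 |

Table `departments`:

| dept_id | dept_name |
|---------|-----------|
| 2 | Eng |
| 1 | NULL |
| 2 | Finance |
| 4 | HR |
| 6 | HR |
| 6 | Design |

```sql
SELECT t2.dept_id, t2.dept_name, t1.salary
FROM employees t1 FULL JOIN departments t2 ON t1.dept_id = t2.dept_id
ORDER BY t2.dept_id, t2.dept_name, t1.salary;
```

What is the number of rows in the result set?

FULL OUTER JOIN keeps every row from both sides; unmatched rows get NULL for the other side's columns.
Matching on t1.dept_id = t2.dept_id. A NULL in a compared column never satisfies the condition.
- t1 (dept_id=2) pairs with 2 row(s) of t2.
- t1 (dept_id=2) pairs with 2 row(s) of t2.
- t1 (dept_id=8) has no partner → padded with NULL.
- t1 (dept_id=8) has no partner → padded with NULL.
- t1 (dept_id=NULL) has no partner → padded with NULL.
- t1 (dept_id=8) has no partner → padded with NULL.
- plus 4 unmatched t2 row(s), each kept with NULL t1 columns.
Total: 4 matched + 8 padded = 12 rows.

12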